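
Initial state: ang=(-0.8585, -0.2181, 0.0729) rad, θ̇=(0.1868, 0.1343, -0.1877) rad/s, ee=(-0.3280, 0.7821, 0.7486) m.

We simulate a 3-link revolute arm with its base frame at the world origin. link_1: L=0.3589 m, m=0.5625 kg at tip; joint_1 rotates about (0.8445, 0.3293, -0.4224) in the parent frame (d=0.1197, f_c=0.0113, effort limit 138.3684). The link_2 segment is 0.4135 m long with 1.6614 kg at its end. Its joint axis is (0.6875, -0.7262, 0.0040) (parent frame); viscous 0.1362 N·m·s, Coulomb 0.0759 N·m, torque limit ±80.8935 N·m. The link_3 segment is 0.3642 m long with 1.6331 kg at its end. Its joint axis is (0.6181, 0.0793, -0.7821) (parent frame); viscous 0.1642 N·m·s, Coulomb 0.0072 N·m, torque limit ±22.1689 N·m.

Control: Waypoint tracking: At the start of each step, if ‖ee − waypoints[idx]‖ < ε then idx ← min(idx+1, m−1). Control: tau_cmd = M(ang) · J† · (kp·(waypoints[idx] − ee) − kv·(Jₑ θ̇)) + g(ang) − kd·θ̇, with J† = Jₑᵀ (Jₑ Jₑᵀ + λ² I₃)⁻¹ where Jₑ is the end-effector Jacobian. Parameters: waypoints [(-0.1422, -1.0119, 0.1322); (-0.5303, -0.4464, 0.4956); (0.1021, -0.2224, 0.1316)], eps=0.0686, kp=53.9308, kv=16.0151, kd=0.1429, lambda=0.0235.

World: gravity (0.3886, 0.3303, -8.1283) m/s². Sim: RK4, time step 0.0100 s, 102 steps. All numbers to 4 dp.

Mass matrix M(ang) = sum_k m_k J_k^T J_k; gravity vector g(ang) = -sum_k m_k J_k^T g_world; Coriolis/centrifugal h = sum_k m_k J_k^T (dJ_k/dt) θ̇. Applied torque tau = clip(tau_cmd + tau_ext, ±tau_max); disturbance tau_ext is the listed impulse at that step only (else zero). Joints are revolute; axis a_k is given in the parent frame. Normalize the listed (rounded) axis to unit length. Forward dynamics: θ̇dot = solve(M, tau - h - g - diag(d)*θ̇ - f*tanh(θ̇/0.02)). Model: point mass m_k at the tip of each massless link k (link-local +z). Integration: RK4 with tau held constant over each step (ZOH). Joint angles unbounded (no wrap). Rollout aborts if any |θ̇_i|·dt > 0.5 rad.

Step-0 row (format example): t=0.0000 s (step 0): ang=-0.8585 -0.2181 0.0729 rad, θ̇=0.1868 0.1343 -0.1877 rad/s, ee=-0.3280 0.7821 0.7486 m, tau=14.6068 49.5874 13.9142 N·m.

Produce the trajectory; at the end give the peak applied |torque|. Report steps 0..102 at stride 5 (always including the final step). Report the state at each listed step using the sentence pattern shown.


t=0.0500 s (step 5): ang=-0.9463 -0.3064 0.8587 rad, θ̇=-2.8217 -7.4362 37.8144 rad/s, ee=-0.3409 0.7330 0.7556 m, tau=29.5822 -18.0415 9.8951 N·m.
t=0.1000 s (step 10): ang=-0.8501 -0.6734 2.6466 rad, θ̇=4.8520 -2.3365 31.2731 rad/s, ee=-0.4128 0.6381 0.6102 m, tau=138.3684 80.8935 -21.2391 N·m.
t=0.1500 s (step 15): ang=-0.6769 -0.5093 3.8289 rad, θ̇=0.2983 0.6052 0.2850 rad/s, ee=-0.4365 0.6442 0.5569 m, tau=-131.5837 -80.8935 -19.6441 N·m.
t=0.2000 s (step 20): ang=-0.8147 -0.6687 2.8420 rad, θ̇=-2.9754 -0.0709 -16.7039 rad/s, ee=-0.4219 0.6273 0.5982 m, tau=138.3684 80.8935 6.0915 N·m.
t=0.2500 s (step 25): ang=-0.7961 -0.6161 2.7682 rad, θ̇=3.4546 1.6591 11.1909 rad/s, ee=-0.4216 0.5951 0.6375 m, tau=138.3684 66.1784 -1.1767 N·m.
t=0.3000 s (step 30): ang=-0.5431 -0.3473 3.6911 rad, θ̇=4.0625 7.0658 13.9615 rad/s, ee=-0.4348 0.5046 0.6849 m, tau=-138.3684 -80.8935 -10.6089 N·m.
t=0.3500 s (step 35): ang=-0.4886 -0.3221 3.2497 rad, θ̇=-2.6941 -2.7237 -25.8334 rad/s, ee=-0.4181 0.3817 0.7610 m, tau=138.3684 80.8935 1.9465 N·m.
t=0.4000 s (step 40): ang=-0.4681 -0.2569 2.7958 rad, θ̇=3.7400 2.9013 4.1833 rad/s, ee=-0.3938 0.2663 0.8301 m, tau=138.3684 61.2690 0.9610 N·m.
t=0.4500 s (step 45): ang=-0.1294 -0.0118 3.4394 rad, θ̇=9.3522 8.3977 20.8866 rad/s, ee=-0.3883 0.0990 0.8402 m, tau=-138.3684 -54.8979 -3.8833 N·m.
t=0.5000 s (step 50): ang=0.1894 0.1478 3.6074 rad, θ̇=3.8203 -1.7656 -10.9358 rad/s, ee=-0.3502 -0.0966 0.8484 m, tau=-127.5446 -49.3062 0.6715 N·m.
t=0.5500 s (step 55): ang=0.2849 0.0673 2.9452 rad, θ̇=3.3970 0.2493 -5.3908 rad/s, ee=-0.3118 -0.2706 0.8203 m, tau=129.0490 46.3031 3.0080 N·m.
t=0.6000 s (step 60): ang=0.6238 0.0890 3.1366 rad, θ̇=9.2012 0.7907 10.4638 rad/s, ee=-0.2816 -0.4179 0.7624 m, tau=34.7767 26.9365 1.5590 N·m.
t=0.6500 s (step 65): ang=1.0535 0.1436 3.6635 rad, θ̇=6.5625 -0.0939 5.7272 rad/s, ee=-0.2384 -0.5735 0.6883 m, tau=-98.5948 -18.9107 -0.5862 N·m.
t=0.7000 s (step 70): ang=1.3039 0.0685 3.7398 rad, θ̇=3.8564 -2.3091 -0.9679 rad/s, ee=-0.2015 -0.6979 0.5960 m, tau=-54.8319 -0.1004 0.1392 N·m.
t=0.7500 s (step 75): ang=1.4624 -0.0491 3.6660 rad, θ̇=2.6244 -2.2164 -1.5436 rad/s, ee=-0.1744 -0.7760 0.5082 m, tau=-37.1946 5.9772 0.9044 N·m.
t=0.8000 s (step 80): ang=1.5774 -0.1435 3.6125 rad, θ̇=2.0528 -1.5223 -0.4699 rad/s, ee=-0.1558 -0.8272 0.4336 m, tau=-27.5609 8.0271 1.1800 N·m.
t=0.8500 s (step 85): ang=1.6731 -0.2000 3.6258 rad, θ̇=1.8031 -0.7438 1.0010 rad/s, ee=-0.1445 -0.8623 0.3714 m, tau=-23.8818 7.9700 1.1657 N·m.
t=0.9000 s (step 90): ang=1.7584 -0.2196 3.7073 rad, θ̇=1.5963 -0.0714 2.1568 rad/s, ee=-0.1393 -0.8881 0.3194 m, tau=-25.5074 6.1796 0.9593 N·m.
t=0.9500 s (step 95): ang=1.8310 -0.2123 3.8267 rad, θ̇=1.2922 0.3107 2.4888 rad/s, ee=-0.1389 -0.9088 0.2759 m, tau=-28.3296 3.8412 0.6191 N·m.
t=1.0000 s (step 100): ang=1.8871 -0.1932 3.9463 rad, θ̇=0.9552 0.4216 2.2509 rad/s, ee=-0.1414 -0.9258 0.2404 m, tau=-28.7506 2.4505 0.2183 N·m.
t=1.0200 s (step 102): ang=1.9049 -0.1848 3.9898 rad, θ̇=0.8322 0.4217 2.0981 rad/s, ee=-0.1428 -0.9316 0.2284 m.
max |tau| (N·m): 138.3684


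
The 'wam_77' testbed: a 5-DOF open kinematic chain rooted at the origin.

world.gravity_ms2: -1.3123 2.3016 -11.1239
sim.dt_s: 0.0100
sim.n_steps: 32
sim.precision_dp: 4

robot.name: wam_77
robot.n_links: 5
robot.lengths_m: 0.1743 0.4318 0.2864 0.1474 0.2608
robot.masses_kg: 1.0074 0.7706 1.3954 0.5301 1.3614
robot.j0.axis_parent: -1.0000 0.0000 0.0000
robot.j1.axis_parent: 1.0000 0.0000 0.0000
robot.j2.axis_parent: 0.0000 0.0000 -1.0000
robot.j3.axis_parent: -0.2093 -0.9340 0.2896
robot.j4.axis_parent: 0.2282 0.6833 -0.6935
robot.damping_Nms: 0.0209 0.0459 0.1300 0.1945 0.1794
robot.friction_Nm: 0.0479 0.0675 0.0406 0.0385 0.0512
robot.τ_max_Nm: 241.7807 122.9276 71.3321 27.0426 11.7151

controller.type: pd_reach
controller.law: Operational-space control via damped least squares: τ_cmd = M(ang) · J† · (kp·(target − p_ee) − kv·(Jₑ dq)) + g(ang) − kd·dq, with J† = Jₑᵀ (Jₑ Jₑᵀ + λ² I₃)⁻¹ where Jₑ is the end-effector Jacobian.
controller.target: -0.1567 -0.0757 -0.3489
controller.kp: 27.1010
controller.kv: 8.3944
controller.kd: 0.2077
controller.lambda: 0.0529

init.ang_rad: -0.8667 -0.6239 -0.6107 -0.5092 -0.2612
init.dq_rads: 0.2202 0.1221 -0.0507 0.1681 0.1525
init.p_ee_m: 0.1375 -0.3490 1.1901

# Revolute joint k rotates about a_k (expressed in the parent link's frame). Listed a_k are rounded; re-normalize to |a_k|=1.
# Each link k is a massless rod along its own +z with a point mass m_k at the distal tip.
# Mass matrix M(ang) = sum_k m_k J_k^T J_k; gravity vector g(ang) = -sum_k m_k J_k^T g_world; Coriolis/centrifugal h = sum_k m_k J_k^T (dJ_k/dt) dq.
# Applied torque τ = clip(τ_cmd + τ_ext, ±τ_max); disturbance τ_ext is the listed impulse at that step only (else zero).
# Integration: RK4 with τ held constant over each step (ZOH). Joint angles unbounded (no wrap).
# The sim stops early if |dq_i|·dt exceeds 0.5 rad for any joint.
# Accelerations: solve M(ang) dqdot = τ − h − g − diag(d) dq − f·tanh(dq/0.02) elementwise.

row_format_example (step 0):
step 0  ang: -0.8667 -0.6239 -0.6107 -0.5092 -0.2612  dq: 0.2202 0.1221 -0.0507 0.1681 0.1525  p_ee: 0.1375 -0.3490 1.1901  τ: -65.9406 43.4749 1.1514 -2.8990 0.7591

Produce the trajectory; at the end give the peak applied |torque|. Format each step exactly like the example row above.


step 1  ang: -0.8770 -0.6360 -0.6159 -0.5096 -0.2633  dq: -2.2805 -2.5406 -0.9592 -0.1273 -0.3055  p_ee: 0.1370 -0.3476 1.1893  τ: -60.3818 40.6412 1.2041 -2.4723 0.7247
step 2  ang: -0.9106 -0.6728 -0.6292 -0.5105 -0.2647  dq: -4.4027 -4.7637 -1.7400 -0.0990 -0.0532  p_ee: 0.1364 -0.3460 1.1858  τ: -54.1584 36.9024 1.1836 -2.1350 0.5445
step 3  ang: -0.9634 -0.7293 -0.6504 -0.5121 -0.2653  dq: -6.1203 -6.5002 -2.5142 -0.1811 -0.0047  p_ee: 0.1357 -0.3445 1.1797  τ: -47.3318 32.4393 1.1312 -1.8193 0.4268
step 4  ang: -1.0316 -0.8011 -0.6790 -0.5145 -0.2656  dq: -7.4914 -7.8181 -3.2149 -0.2721 0.0530  p_ee: 0.1349 -0.3429 1.1710  τ: -40.2023 27.5932 1.0460 -1.5365 0.3260
step 5  ang: -1.1120 -0.8843 -0.7142 -0.5180 -0.2653  dq: -8.5805 -8.7929 -3.8137 -0.3649 0.1409  p_ee: 0.1340 -0.3415 1.1599  τ: -33.1103 22.7068 0.9348 -1.2849 0.2380
step 6  ang: -1.2022 -0.9758 -0.7548 -0.5227 -0.2646  dq: -9.4464 -9.4917 -4.3202 -0.5494 0.0783  p_ee: 0.1329 -0.3402 1.1465  τ: -26.3241 18.0378 0.8089 -1.0514 0.2022
step 7  ang: -1.3002 -1.0733 -0.7999 -0.5289 -0.2635  dq: -10.1589 -9.9955 -4.7076 -0.6945 0.1490  p_ee: 0.1318 -0.3391 1.1308  τ: -20.1044 13.8179 0.6696 -0.8504 0.1522
step 8  ang: -1.4048 -1.1750 -0.8484 -0.5367 -0.2616  dq: -10.7605 -10.3491 -5.0138 -0.8740 0.2127  p_ee: 0.1306 -0.3382 1.1131  τ: -14.5759 10.1593 0.5284 -0.6669 0.1162
step 9  ang: -1.5150 -1.2797 -0.8998 -0.5464 -0.2592  dq: -11.2897 -10.5929 -5.2566 -1.0902 0.2797  p_ee: 0.1295 -0.3375 1.0935  τ: -9.8136 7.1294 0.3899 -0.4949 0.0886
step 10  ang: -1.6303 -1.3865 -0.9533 -0.5586 -0.2560  dq: -11.7754 -10.7554 -5.4528 -1.3509 0.3536  p_ee: 0.1283 -0.3369 1.0723  τ: -5.8520 4.7651 0.2564 -0.3268 0.0657
step 11  ang: -1.7503 -1.4945 -1.0086 -0.5736 -0.2520  dq: -12.2384 -10.8553 -5.6140 -1.6644 0.4404  p_ee: 0.1272 -0.3364 1.0496  τ: -2.7022 3.0907 0.1281 -0.1544 0.0437
step 12  ang: -1.8748 -1.6033 -1.0655 -0.5921 -0.2470  dq: -12.6920 -10.9032 -5.7464 -2.0410 0.5466  p_ee: 0.1261 -0.3360 1.0257  τ: -0.3553 2.1238 0.0027 0.0313 0.0189
step 13  ang: -2.0039 -1.7123 -1.1235 -0.6146 -0.2409  dq: -13.1418 -10.9021 -5.8497 -2.4914 0.6796  p_ee: 0.1251 -0.3356 1.0007  τ: 1.2287 1.8607 -0.1243 0.2387 -0.0122
step 14  ang: -2.1375 -1.8210 -1.1824 -0.6421 -0.2332  dq: -13.5843 -10.8472 -5.9185 -3.0254 0.8478  p_ee: 0.1242 -0.3352 0.9748  τ: 2.1529 2.2327 -0.2600 0.4747 -0.0532
step 15  ang: -2.2754 -1.9288 -1.2418 -0.6754 -0.2236  dq: -14.0047 -10.7266 -5.9425 -3.6479 1.0598  p_ee: 0.1233 -0.3347 0.9482  τ: 2.6240 3.0363 -0.4141 0.7405 -0.1074
step 16  ang: -2.4173 -2.0351 -1.3011 -0.7154 -0.2117  dq: -14.3749 -10.5220 -5.9088 -4.3538 1.3223  p_ee: 0.1225 -0.3341 0.9209  τ: 2.9673 3.8789 -0.5976 1.0281 -0.1776
step 17  ang: -2.5624 -2.1388 -1.3598 -0.7627 -0.1969  dq: -14.6530 -10.2120 -5.8058 -5.1213 1.6366  p_ee: 0.1216 -0.3334 0.8933  τ: 3.5574 4.2285 -0.8188 1.3208 -0.2655
step 18  ang: -2.7097 -2.2388 -1.4171 -0.8178 -0.1787  dq: -14.7879 -9.7776 -5.6297 -5.9082 1.9950  p_ee: 0.1207 -0.3326 0.8652  τ: 4.6680 3.6100 -1.0774 1.5991 -0.3717
step 19  ang: -2.8575 -2.3338 -1.4722 -0.8807 -0.1569  dq: -14.7282 -9.2078 -5.3897 -6.6554 2.3789  p_ee: 0.1197 -0.3317 0.8367  τ: 6.3536 1.8200 -1.3615 1.8503 -0.4956
step 20  ang: -3.0035 -2.4225 -1.5247 -0.9506 -0.1312  dq: -14.4341 -8.5032 -5.1082 -7.2994 2.7606  p_ee: 0.1185 -0.3308 0.8080  τ: 8.4728 -1.0263 -1.6501 2.0729 -0.6357
step 21  ang: -3.1454 -2.5035 -1.5743 -1.0261 -0.1019  dq: -13.8889 -7.6774 -4.8137 -7.7882 3.1079  p_ee: 0.1171 -0.3297 0.7789  τ: 10.8090 -4.6215 -1.9196 2.2740 -0.7892
step 22  ang: -3.2806 -2.5759 -1.6210 -1.1057 -0.0695  dq: -13.1064 -6.7572 -4.5330 -8.0937 3.3905  p_ee: 0.1153 -0.3287 0.7494  τ: 13.1712 -8.6188 -2.1495 2.4641 -0.9517
step 23  ang: -3.4071 -2.6387 -1.6650 -1.1874 -0.0346  dq: -12.1306 -5.7796 -4.2850 -8.2158 3.5857  p_ee: 0.1133 -0.3277 0.7197  τ: 15.4276 -12.7171 -2.3263 2.6531 -1.1183
step 24  ang: -3.5231 -2.6917 -1.7068 -1.2695 0.0017  dq: -11.0263 -4.7867 -4.0798 -8.1778 3.6840  p_ee: 0.1109 -0.3268 0.6896  τ: 17.4984 -16.6859 -2.4433 2.8484 -1.2842
step 25  ang: -3.6278 -2.7349 -1.7468 -1.3506 0.0385  dq: -9.8635 -3.8176 -3.9203 -8.0163 3.6902  p_ee: 0.1081 -0.3261 0.6594  τ: 19.3399 -20.3652 -2.5005 3.0544 -1.4456
step 26  ang: -3.7208 -2.7686 -1.7853 -1.4296 0.0750  dq: -8.7039 -2.9027 -3.8048 -7.7707 3.6190  p_ee: 0.1051 -0.3254 0.6290  τ: 20.9336 -23.6589 -2.5027 3.2719 -1.5993
step 27  ang: -3.8024 -2.7935 -1.8229 -1.5058 0.1105  dq: -7.5928 -2.0614 -3.7291 -7.4761 3.4900  p_ee: 0.1018 -0.3249 0.5987  τ: 22.2797 -26.5246 -2.4576 3.4984 -1.7431
step 28  ang: -3.8732 -2.8103 -1.8600 -1.5790 0.1445  dq: -6.5578 -1.3028 -3.6882 -7.1599 3.3220  p_ee: 0.0983 -0.3244 0.5685  τ: 23.3918 -28.9612 -2.3739 3.7294 -1.8746
step 29  ang: -3.9341 -2.8200 -1.8968 -1.6491 0.1767  dq: -5.6124 -0.6283 -3.6773 -6.8414 3.1301  p_ee: 0.0945 -0.3240 0.5385  τ: 24.2921 -30.9942 -2.2604 3.9591 -1.9919
step 30  ang: -3.9860 -2.8234 -1.9336 -1.7159 0.2070  dq: -4.7597 -0.0347 -3.6918 -6.5336 2.9255  p_ee: 0.0907 -0.3235 0.5090  τ: 25.0070 -32.6641 -2.1249 4.1818 -2.0930
step 31  ang: -4.0299 -2.8212 -1.9707 -1.7798 0.2353  dq: -4.0177 0.4679 -3.7293 -6.2427 2.7237  p_ee: 0.0868 -0.3230 0.4799  τ: 25.5632 -34.0074 -1.9743 4.3915 -2.1782
step 32  ang: -4.0668 -2.8144 -2.0082 -1.8408 0.2615  dq: -3.3608 0.9018 -3.7845 -5.9782 2.5128  p_ee: 0.0828 -0.3224 0.4513
max |τ| (N·m): 65.9406


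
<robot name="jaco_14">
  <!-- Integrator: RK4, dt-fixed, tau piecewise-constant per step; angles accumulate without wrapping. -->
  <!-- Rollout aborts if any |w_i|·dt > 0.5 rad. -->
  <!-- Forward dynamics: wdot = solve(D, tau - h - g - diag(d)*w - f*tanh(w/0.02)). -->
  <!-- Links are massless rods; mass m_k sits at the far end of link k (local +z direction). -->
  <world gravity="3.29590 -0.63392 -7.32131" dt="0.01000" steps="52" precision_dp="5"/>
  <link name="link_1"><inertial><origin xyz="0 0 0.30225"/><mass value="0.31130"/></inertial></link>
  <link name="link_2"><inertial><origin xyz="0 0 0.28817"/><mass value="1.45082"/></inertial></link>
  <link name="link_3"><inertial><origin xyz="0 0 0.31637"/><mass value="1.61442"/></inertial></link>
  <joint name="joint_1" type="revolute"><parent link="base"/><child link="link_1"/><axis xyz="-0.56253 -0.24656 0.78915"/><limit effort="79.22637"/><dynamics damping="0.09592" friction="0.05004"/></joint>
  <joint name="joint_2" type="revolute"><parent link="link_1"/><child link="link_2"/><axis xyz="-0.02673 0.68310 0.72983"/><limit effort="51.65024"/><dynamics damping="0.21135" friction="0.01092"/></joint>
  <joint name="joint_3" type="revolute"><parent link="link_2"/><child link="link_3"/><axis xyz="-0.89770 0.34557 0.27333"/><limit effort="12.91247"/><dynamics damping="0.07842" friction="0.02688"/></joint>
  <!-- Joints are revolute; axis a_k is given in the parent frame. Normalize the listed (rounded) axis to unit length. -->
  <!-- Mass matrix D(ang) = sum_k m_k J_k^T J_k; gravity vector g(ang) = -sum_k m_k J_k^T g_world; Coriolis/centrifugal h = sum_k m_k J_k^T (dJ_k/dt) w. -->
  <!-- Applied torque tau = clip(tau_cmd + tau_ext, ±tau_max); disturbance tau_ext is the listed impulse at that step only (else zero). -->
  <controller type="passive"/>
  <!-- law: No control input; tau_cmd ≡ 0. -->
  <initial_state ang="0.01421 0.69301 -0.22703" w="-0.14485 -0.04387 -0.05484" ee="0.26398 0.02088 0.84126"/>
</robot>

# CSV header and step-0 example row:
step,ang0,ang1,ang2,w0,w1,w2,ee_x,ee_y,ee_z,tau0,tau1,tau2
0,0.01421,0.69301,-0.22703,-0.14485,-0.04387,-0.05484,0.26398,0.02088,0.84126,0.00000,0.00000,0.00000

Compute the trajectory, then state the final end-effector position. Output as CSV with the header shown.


step,ang0,ang1,ang2,w0,w1,w2,ee_x,ee_y,ee_z,tau0,tau1,tau2
1,0.01266,0.69341,-0.22808,-0.16512,0.12305,-0.15402,0.26447,0.01959,0.84108,0.00000,0.00000,0.00000
2,0.01090,0.69547,-0.23010,-0.18642,0.28842,-0.24973,0.26561,0.01821,0.84054,0.00000,0.00000,0.00000
3,0.00893,0.69917,-0.23306,-0.20897,0.45236,-0.34212,0.26739,0.01675,0.83966,0.00000,0.00000,0.00000
4,0.00672,0.70451,-0.23693,-0.23303,0.61492,-0.43114,0.26981,0.01521,0.83843,0.00000,0.00000,0.00000
5,0.00426,0.71147,-0.24167,-0.25887,0.77612,-0.51674,0.27285,0.01358,0.83683,0.00000,0.00000,0.00000
6,0.00154,0.72003,-0.24725,-0.28674,0.93606,-0.59884,0.27651,0.01186,0.83487,0.00000,0.00000,0.00000
7,-0.00148,0.73018,-0.25364,-0.31692,1.09481,-0.67729,0.28080,0.01007,0.83251,0.00000,0.00000,0.00000
8,-0.00481,0.74192,-0.26079,-0.34968,1.25251,-0.75190,0.28569,0.00819,0.82976,0.00000,0.00000,0.00000
9,-0.00848,0.75523,-0.26866,-0.38532,1.40930,-0.82244,0.29117,0.00622,0.82659,0.00000,0.00000,0.00000
10,-0.01253,0.77010,-0.27722,-0.42414,1.56534,-0.88860,0.29725,0.00418,0.82299,0.00000,0.00000,0.00000
11,-0.01698,0.78653,-0.28642,-0.46646,1.72083,-0.95000,0.30391,0.00206,0.81892,0.00000,0.00000,0.00000
12,-0.02187,0.80452,-0.29620,-0.51263,1.87601,-1.00622,0.31113,-0.00014,0.81437,0.00000,0.00000,0.00000
13,-0.02724,0.82405,-0.30652,-0.56301,2.03114,-1.05674,0.31891,-0.00241,0.80931,0.00000,0.00000,0.00000
14,-0.03315,0.84514,-0.31732,-0.61800,2.18653,-1.10101,0.32723,-0.00475,0.80371,0.00000,0.00000,0.00000
15,-0.03962,0.86779,-0.32852,-0.67801,2.34252,-1.13840,0.33607,-0.00717,0.79755,0.00000,0.00000,0.00000
16,-0.04672,0.89200,-0.34006,-0.74351,2.49949,-1.16826,0.34541,-0.00964,0.79079,0.00000,0.00000,0.00000
17,-0.05451,0.91778,-0.35186,-0.81499,2.65789,-1.18987,0.35523,-0.01217,0.78340,0.00000,0.00000,0.00000
18,-0.06305,0.94516,-0.36383,-0.89299,2.81822,-1.20251,0.36551,-0.01476,0.77534,0.00000,0.00000,0.00000
19,-0.07240,0.97415,-0.37588,-0.97809,2.98104,-1.20542,0.37622,-0.01738,0.76659,0.00000,0.00000,0.00000
20,-0.08263,1.00479,-0.38790,-1.07094,3.14699,-1.19789,0.38732,-0.02005,0.75712,0.00000,0.00000,0.00000
21,-0.09384,1.03711,-0.39980,-1.17227,3.31682,-1.17921,0.39880,-0.02275,0.74687,0.00000,0.00000,0.00000
22,-0.10611,1.07114,-0.41145,-1.28285,3.49135,-1.14877,0.41061,-0.02546,0.73583,0.00000,0.00000,0.00000
23,-0.11953,1.10695,-0.42273,-1.40359,3.67158,-1.10606,0.42270,-0.02819,0.72396,0.00000,0.00000,0.00000
24,-0.13422,1.14460,-0.43353,-1.53549,3.85863,-1.05072,0.43504,-0.03091,0.71122,0.00000,0.00000,0.00000
25,-0.15028,1.18415,-0.44370,-1.67971,4.05386,-0.98261,0.44757,-0.03362,0.69758,0.00000,0.00000,0.00000
26,-0.16786,1.22571,-0.45314,-1.83755,4.25885,-0.90190,0.46023,-0.03630,0.68300,0.00000,0.00000,0.00000
27,-0.18709,1.26937,-0.46170,-2.01055,4.47552,-0.80916,0.47295,-0.03895,0.66747,0.00000,0.00000,0.00000
28,-0.20813,1.31526,-0.46928,-2.20047,4.70619,-0.70552,0.48568,-0.04154,0.65095,0.00000,0.00000,0.00000
29,-0.23116,1.36355,-0.47578,-2.40941,4.95364,-0.59282,0.49831,-0.04406,0.63341,0.00000,0.00000,0.00000
30,-0.25639,1.41440,-0.48112,-2.63980,5.22130,-0.47391,0.51076,-0.04650,0.61483,0.00000,0.00000,0.00000
31,-0.28404,1.46806,-0.48525,-2.89452,5.51329,-0.35297,0.52293,-0.04884,0.59520,0.00000,0.00000,0.00000
32,-0.31437,1.52477,-0.48819,-3.17691,5.83462,-0.23600,0.53468,-0.05108,0.57450,0.00000,0.00000,0.00000
33,-0.34768,1.58486,-0.49001,-3.49086,6.19120,-0.13154,0.54589,-0.05319,0.55273,0.00000,0.00000,0.00000
34,-0.38430,1.64873,-0.49090,-3.84070,6.58981,-0.05165,0.55639,-0.05518,0.52990,0.00000,0.00000,0.00000
35,-0.42463,1.71683,-0.49119,-4.23065,7.03756,-0.01430,0.56600,-0.05704,0.50601,0.00000,0.00000,0.00000
36,-0.46907,1.78967,-0.49141,-4.66484,7.54096,-0.04296,0.57450,-0.05878,0.48111,0.00000,0.00000,0.00000
37,-0.51808,1.86784,-0.49237,-5.14587,8.10365,-0.16896,0.58163,-0.06042,0.45525,0.00000,0.00000,0.00000
38,-0.57212,1.95192,-0.49527,-5.66882,8.71882,-0.44012,0.58712,-0.06199,0.42852,0.00000,0.00000,0.00000
39,-0.63154,2.04230,-0.50185,-6.21500,9.35755,-0.91697,0.59062,-0.06355,0.40103,0.00000,0.00000,0.00000
40,-0.69635,2.13891,-0.51453,-6.73727,9.94651,-1.66825,0.59176,-0.06523,0.37297,0.00000,0.00000,0.00000
41,-0.76590,2.24060,-0.53631,-7.14380,10.34350,-2.74265,0.59019,-0.06719,0.34457,0.00000,0.00000,0.00000
42,-0.83840,2.34447,-0.57036,-7.30534,10.35044,-4.10522,0.58565,-0.06966,0.31614,0.00000,0.00000,0.00000
43,-0.91085,2.44580,-0.61880,-7.12587,9.82537,-5.57934,0.57811,-0.07293,0.28798,0.00000,0.00000,0.00000
44,-0.97987,2.53938,-0.68145,-6.63683,8.82913,-6.90864,0.56781,-0.07724,0.26032,0.00000,0.00000,0.00000
45,-1.04302,2.62158,-0.75590,-5.97920,7.59325,-7.92297,0.55514,-0.08273,0.23330,0.00000,0.00000,0.00000
46,-1.09936,2.69120,-0.83879,-5.29224,6.34062,-8.60393,0.54048,-0.08941,0.20700,0.00000,0.00000,0.00000
47,-1.14904,2.74876,-0.92708,-4.65514,5.19185,-9.01691,0.52409,-0.09731,0.18149,0.00000,0.00000,0.00000
48,-1.19274,2.79552,-1.01848,-4.09852,4.18454,-9.23724,0.50615,-0.10639,0.15688,0.00000,0.00000,0.00000
49,-1.23131,2.83291,-1.11137,-3.62997,3.31542,-9.32057,0.48681,-0.11665,0.13333,0.00000,0.00000,0.00000
50,-1.26563,2.86223,-1.20455,-3.24936,2.56627,-9.29985,0.46618,-0.12808,0.11101,0.00000,0.00000,0.00000
51,-1.29658,2.88456,-1.29707,-2.95449,1.91451,-9.19047,0.44440,-0.14065,0.09009,0.00000,0.00000,0.00000
52,-1.32500,2.90076,-1.38808,-2.74131,1.33596,-8.99665,0.42161,-0.15433,0.07071,,,
# final ee position (m): 0.42161 -0.15433 0.07071


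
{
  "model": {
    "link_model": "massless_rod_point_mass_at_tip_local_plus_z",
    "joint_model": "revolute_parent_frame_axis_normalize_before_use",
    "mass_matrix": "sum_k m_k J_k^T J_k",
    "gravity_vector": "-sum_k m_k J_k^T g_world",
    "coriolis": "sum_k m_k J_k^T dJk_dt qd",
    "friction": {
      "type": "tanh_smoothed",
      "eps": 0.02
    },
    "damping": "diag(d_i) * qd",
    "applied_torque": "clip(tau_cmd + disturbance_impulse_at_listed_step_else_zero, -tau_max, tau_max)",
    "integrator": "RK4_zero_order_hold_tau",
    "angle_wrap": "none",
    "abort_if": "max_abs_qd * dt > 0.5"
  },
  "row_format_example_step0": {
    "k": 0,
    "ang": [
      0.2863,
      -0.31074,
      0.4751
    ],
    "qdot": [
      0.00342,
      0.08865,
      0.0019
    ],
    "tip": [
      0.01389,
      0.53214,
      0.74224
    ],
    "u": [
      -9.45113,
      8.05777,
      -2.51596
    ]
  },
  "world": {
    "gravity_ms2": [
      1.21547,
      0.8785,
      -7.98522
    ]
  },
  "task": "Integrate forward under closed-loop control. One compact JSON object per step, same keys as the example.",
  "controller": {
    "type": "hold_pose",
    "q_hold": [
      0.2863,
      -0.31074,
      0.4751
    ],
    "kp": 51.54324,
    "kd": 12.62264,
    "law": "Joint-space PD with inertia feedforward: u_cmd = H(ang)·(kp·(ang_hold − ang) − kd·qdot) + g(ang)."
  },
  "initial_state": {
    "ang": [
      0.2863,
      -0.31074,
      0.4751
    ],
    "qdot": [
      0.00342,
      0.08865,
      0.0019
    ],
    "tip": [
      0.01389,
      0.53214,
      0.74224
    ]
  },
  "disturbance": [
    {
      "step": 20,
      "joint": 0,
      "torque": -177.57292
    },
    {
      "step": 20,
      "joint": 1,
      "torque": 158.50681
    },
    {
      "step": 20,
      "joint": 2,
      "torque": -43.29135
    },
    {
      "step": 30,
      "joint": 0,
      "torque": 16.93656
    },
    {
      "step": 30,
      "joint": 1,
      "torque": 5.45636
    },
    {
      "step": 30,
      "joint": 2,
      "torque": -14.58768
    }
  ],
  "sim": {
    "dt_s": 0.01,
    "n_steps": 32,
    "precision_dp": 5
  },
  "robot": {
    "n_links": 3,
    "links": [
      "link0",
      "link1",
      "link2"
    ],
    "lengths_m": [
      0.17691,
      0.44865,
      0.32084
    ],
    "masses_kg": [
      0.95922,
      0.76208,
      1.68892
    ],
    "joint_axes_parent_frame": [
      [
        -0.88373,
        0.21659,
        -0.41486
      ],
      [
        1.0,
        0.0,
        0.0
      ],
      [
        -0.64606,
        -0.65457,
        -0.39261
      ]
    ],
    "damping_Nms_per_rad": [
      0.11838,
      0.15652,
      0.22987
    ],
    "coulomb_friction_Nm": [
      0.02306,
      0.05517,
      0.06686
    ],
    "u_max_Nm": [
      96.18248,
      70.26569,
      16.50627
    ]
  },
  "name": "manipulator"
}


{"k":1,"ang":[0.28628,-0.30999,0.47503],"qdot":[-0.00478,0.06498,-0.01006],"tip":[0.01385,0.5317,0.74263],"u":[-9.55843,8.16155,-2.54551]}
{"k":2,"ang":[0.28622,-0.30942,0.47492],"qdot":[-0.00793,0.05083,-0.01164],"tip":[0.01382,0.53131,0.74296],"u":[-9.65938,8.25816,-2.57506]}
{"k":3,"ang":[0.28613,-0.30896,0.47481],"qdot":[-0.00973,0.03969,-0.01127],"tip":[0.01378,0.53098,0.74325],"u":[-9.75387,8.34792,-2.6026]}
{"k":4,"ang":[0.28602,-0.30861,0.4747],"qdot":[-0.01079,0.03042,-0.01031],"tip":[0.01373,0.5307,0.74349],"u":[-9.84205,8.43106,-2.62791]}
{"k":5,"ang":[0.28591,-0.30835,0.4746],"qdot":[-0.01122,0.02281,-0.00899],"tip":[0.01369,0.53047,0.74369],"u":[-9.92419,8.50771,-2.65094]}
{"k":6,"ang":[0.2858,-0.30815,0.47452],"qdot":[-0.01102,0.01679,-0.00735],"tip":[0.01365,0.53027,0.74385],"u":[-10.00052,8.57799,-2.67171]}
{"k":7,"ang":[0.28569,-0.30801,0.47445],"qdot":[-0.0103,0.01212,-0.00559],"tip":[0.01361,0.53011,0.74399],"u":[-10.0713,8.64212,-2.69024]}
{"k":8,"ang":[0.2856,-0.30791,0.4744],"qdot":[-0.00923,0.00851,-0.00394],"tip":[0.01358,0.52998,0.74409],"u":[-10.13678,8.70045,-2.70665]}
{"k":9,"ang":[0.28551,-0.30784,0.47437],"qdot":[-0.00794,0.00568,-0.00251],"tip":[0.01355,0.52988,0.74418],"u":[-10.19725,8.75343,-2.72112]}
{"k":10,"ang":[0.28544,-0.30779,0.47435],"qdot":[-0.00657,0.00344,-0.00135],"tip":[0.01352,0.5298,0.74424],"u":[-10.25296,8.80154,-2.73389]}
{"k":11,"ang":[0.28538,-0.30777,0.47434],"qdot":[-0.00518,0.00165,-0.00042],"tip":[0.0135,0.52975,0.74428],"u":[-10.30421,8.84524,-2.74517]}
{"k":12,"ang":[0.28533,-0.30776,0.47434],"qdot":[-0.00383,0.00021,0.0003],"tip":[0.01348,0.52972,0.7443],"u":[-10.35125,8.88493,-2.75519]}
{"k":13,"ang":[0.2853,-0.30776,0.47435],"qdot":[-0.00255,-0.00095,0.00085],"tip":[0.01347,0.5297,0.74432],"u":[-10.39437,8.92099,-2.7641]}
{"k":14,"ang":[0.28528,-0.30778,0.47436],"qdot":[-0.00136,-0.0019,0.00127],"tip":[0.01346,0.52969,0.74432],"u":[-10.43382,8.95376,-2.77205]}
{"k":15,"ang":[0.28527,-0.3078,0.47437],"qdot":[-0.00028,-0.00267,0.00159],"tip":[0.01346,0.5297,0.74431],"u":[-10.46986,8.98353,-2.77918]}
{"k":16,"ang":[0.28528,-0.30783,0.47439],"qdot":[0.0007,-0.00329,0.00182],"tip":[0.01346,0.52972,0.74429],"u":[-10.50274,9.01055,-2.78556]}
{"k":17,"ang":[0.28529,-0.30786,0.47441],"qdot":[0.00157,-0.00379,0.002],"tip":[0.01346,0.52976,0.74426],"u":[-10.53267,9.03508,-2.7913]}
{"k":18,"ang":[0.28531,-0.3079,0.47443],"qdot":[0.00233,-0.0042,0.00213],"tip":[0.01346,0.52979,0.74423],"u":[-10.5599,9.05732,-2.79645]}
{"k":19,"ang":[0.28533,-0.30795,0.47445],"qdot":[0.00299,-0.00451,0.00222],"tip":[0.01347,0.52984,0.74419],"u":[-10.58461,9.07746,-2.80109]}
{"k":20,"ang":[0.28537,-0.30799,0.47447],"qdot":[0.00356,-0.00476,0.00228],"tip":[0.01349,0.52989,0.74415],"u":[-96.18248,70.26569,-16.50627]}
{"k":21,"ang":[0.27862,-0.31504,0.46648],"qdot":[-1.33481,-1.37189,-1.565],"tip":[0.01241,0.52836,0.74565],"u":[0.41489,1.20975,-1.06198]}
{"k":22,"ang":[0.26675,-0.32682,0.4531],"qdot":[-1.04421,-0.9942,-1.12045],"tip":[0.0104,0.52542,0.74839],"u":[-0.54041,1.88541,-1.24911]}
{"k":23,"ang":[0.25751,-0.33526,0.44367],"qdot":[-0.80892,-0.70133,-0.77566],"tip":[0.00866,0.52282,0.75064],"u":[-1.42721,2.51584,-1.4106]}
{"k":24,"ang":[0.25039,-0.34111,0.43728],"qdot":[-0.6187,-0.47587,-0.51095],"tip":[0.00717,0.52056,0.75247],"u":[-2.24969,3.10294,-1.5519]}
{"k":25,"ang":[0.24499,-0.34498,0.4332],"qdot":[-0.46478,-0.30324,-0.3094],"tip":[0.0059,0.51863,0.75396],"u":[-3.01199,3.64882,-1.67705]}
{"k":26,"ang":[0.24097,-0.34734,0.43089],"qdot":[-0.33999,-0.17167,-0.15705],"tip":[0.00483,0.51699,0.75516],"u":[-3.71807,4.15572,-1.789]}
{"k":27,"ang":[0.23809,-0.34854,0.42991],"qdot":[-0.23858,-0.07196,-0.0429],"tip":[0.00394,0.51562,0.75611],"u":[-4.37163,4.62585,-1.88996]}
{"k":28,"ang":[0.23609,-0.34892,0.42985],"qdot":[-0.16709,-0.01631,0.01607],"tip":[0.00321,0.51451,0.75685],"u":[-4.9762,5.06274,-1.97492]}
{"k":29,"ang":[0.23465,-0.34899,0.43008],"qdot":[-0.12316,-0.00118,0.0246],"tip":[0.00263,0.51362,0.75742],"u":[-5.53538,5.47079,-2.04447]}
{"k":30,"ang":[0.2336,-0.34898,0.43032],"qdot":[-0.0891,0.00367,0.02252],"tip":[0.0022,0.51294,0.75786],"u":[10.88436,11.3073,-16.50627]}
{"k":31,"ang":[0.23446,-0.34878,0.42351],"qdot":[0.27158,0.0536,-1.35702],"tip":[0.00355,0.51241,0.75897],"u":[-8.71655,5.50621,-0.32739]}
{"k":32,"ang":[0.23733,-0.34781,0.41149],"qdot":[0.30051,0.13483,-1.0547],"tip":[0.00643,0.512,0.76059]}


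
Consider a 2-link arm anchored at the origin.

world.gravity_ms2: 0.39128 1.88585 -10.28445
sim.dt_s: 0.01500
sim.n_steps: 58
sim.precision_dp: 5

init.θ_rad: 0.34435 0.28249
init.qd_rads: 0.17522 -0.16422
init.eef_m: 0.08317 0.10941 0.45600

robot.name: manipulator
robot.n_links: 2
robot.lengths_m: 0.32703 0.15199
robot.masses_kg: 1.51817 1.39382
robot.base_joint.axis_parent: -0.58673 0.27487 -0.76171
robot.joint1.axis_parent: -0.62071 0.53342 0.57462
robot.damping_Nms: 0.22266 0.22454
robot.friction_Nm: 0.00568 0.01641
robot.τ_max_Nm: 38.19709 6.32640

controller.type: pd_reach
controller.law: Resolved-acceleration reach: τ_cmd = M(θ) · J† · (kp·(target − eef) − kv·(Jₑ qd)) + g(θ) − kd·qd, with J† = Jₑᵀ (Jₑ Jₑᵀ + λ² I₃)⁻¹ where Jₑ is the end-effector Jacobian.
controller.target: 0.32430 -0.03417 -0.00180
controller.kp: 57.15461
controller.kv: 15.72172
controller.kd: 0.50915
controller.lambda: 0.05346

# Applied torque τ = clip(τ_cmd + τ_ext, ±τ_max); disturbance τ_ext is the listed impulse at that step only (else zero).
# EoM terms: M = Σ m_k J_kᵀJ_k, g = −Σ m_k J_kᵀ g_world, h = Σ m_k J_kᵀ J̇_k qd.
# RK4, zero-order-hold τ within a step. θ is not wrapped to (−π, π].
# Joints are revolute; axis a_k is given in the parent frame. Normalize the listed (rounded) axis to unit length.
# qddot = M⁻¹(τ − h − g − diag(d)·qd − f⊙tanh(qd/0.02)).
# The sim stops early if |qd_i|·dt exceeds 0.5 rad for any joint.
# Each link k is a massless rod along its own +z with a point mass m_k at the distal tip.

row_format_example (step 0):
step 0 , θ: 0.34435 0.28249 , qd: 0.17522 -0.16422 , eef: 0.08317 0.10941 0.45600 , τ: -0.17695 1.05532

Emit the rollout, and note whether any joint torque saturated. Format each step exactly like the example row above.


step 1 , θ: 0.34429 0.29662 , qd: -0.13748 1.88030 , eef: 0.08432 0.11047 0.45524 , τ: -1.34859 -0.40608
step 2 , θ: 0.34423 0.32122 , qd: 0.11667 1.44787 , eef: 0.08629 0.11234 0.45386 , τ: -1.59971 -0.25856
step 3 , θ: 0.34668 0.34371 , qd: 0.20896 1.55249 , eef: 0.08857 0.11455 0.45233 , τ: -1.88672 -0.42433
step 4 , θ: 0.35062 0.36673 , qd: 0.31422 1.52827 , eef: 0.09118 0.11709 0.45056 , τ: -2.05371 -0.49056
step 5 , θ: 0.35602 0.38954 , qd: 0.40316 1.52250 , eef: 0.09404 0.11988 0.44862 , τ: -2.17283 -0.55682
step 6 , θ: 0.36271 0.41219 , qd: 0.48713 1.50757 , eef: 0.09715 0.12288 0.44648 , τ: -2.25629 -0.60978
step 7 , θ: 0.37064 0.43461 , qd: 0.56721 1.49092 , eef: 0.10047 0.12606 0.44417 , τ: -2.32014 -0.65690
step 8 , θ: 0.37974 0.45677 , qd: 0.64515 1.47261 , eef: 0.10402 0.12938 0.44167 , τ: -2.37378 -0.70002
step 9 , θ: 0.39001 0.47865 , qd: 0.72168 1.45372 , eef: 0.10778 0.13283 0.43900 , τ: -2.42365 -0.74089
step 10 , θ: 0.40141 0.50026 , qd: 0.79716 1.43484 , eef: 0.11176 0.13639 0.43613 , τ: -2.47374 -0.78051
step 11 , θ: 0.41394 0.52159 , qd: 0.87163 1.41642 , eef: 0.11596 0.14005 0.43307 , τ: -2.52640 -0.81949
step 12 , θ: 0.42757 0.54265 , qd: 0.94503 1.39873 , eef: 0.12038 0.14377 0.42981 , τ: -2.58288 -0.85814
step 13 , θ: 0.44230 0.56345 , qd: 1.01717 1.38195 , eef: 0.12503 0.14755 0.42634 , τ: -2.64369 -0.89657
step 14 , θ: 0.45809 0.58402 , qd: 1.08785 1.36617 , eef: 0.12990 0.15136 0.42266 , τ: -2.70890 -0.93481
step 15 , θ: 0.47493 0.60435 , qd: 1.15687 1.35144 , eef: 0.13501 0.15518 0.41876 , τ: -2.77827 -0.97281
step 16 , θ: 0.49279 0.62448 , qd: 1.22402 1.33773 , eef: 0.14033 0.15899 0.41464 , τ: -2.85142 -1.01047
step 17 , θ: 0.51165 0.64441 , qd: 1.28911 1.32501 , eef: 0.14588 0.16276 0.41029 , τ: -2.92788 -1.04769
step 18 , θ: 0.53146 0.66417 , qd: 1.35198 1.31322 , eef: 0.15164 0.16647 0.40571 , τ: -3.00714 -1.08435
step 19 , θ: 0.55219 0.68375 , qd: 1.41248 1.30228 , eef: 0.15761 0.17010 0.40090 , τ: -3.08869 -1.12035
step 20 , θ: 0.57382 0.70318 , qd: 1.47048 1.29211 , eef: 0.16378 0.17363 0.39585 , τ: -3.17202 -1.15558
step 21 , θ: 0.59629 0.72246 , qd: 1.52587 1.28262 , eef: 0.17013 0.17702 0.39057 , τ: -3.25663 -1.18993
step 22 , θ: 0.61958 0.74161 , qd: 1.57852 1.27371 , eef: 0.17667 0.18026 0.38505 , τ: -3.34204 -1.22331
step 23 , θ: 0.64363 0.76063 , qd: 1.62835 1.26530 , eef: 0.18337 0.18332 0.37931 , τ: -3.42779 -1.25563
step 24 , θ: 0.66841 0.77953 , qd: 1.67526 1.25728 , eef: 0.19022 0.18619 0.37334 , τ: -3.51343 -1.28681
step 25 , θ: 0.69386 0.79831 , qd: 1.71917 1.24956 , eef: 0.19721 0.18882 0.36715 , τ: -3.59850 -1.31676
step 26 , θ: 0.71996 0.81698 , qd: 1.76000 1.24206 , eef: 0.20431 0.19122 0.36075 , τ: -3.68258 -1.34541
step 27 , θ: 0.74664 0.83554 , qd: 1.79768 1.23468 , eef: 0.21151 0.19336 0.35414 , τ: -3.76525 -1.37270
step 28 , θ: 0.77386 0.85399 , qd: 1.83216 1.22734 , eef: 0.21879 0.19521 0.34734 , τ: -3.84609 -1.39855
step 29 , θ: 0.80158 0.87234 , qd: 1.86336 1.21996 , eef: 0.22613 0.19677 0.34035 , τ: -3.92468 -1.42291
step 30 , θ: 0.82974 0.89057 , qd: 1.89125 1.21246 , eef: 0.23351 0.19802 0.33319 , τ: -4.00063 -1.44572
step 31 , θ: 0.85829 0.90869 , qd: 1.91577 1.20479 , eef: 0.24090 0.19895 0.32588 , τ: -4.07357 -1.46695
step 32 , θ: 0.88718 0.92669 , qd: 1.93691 1.19686 , eef: 0.24828 0.19955 0.31843 , τ: -4.14311 -1.48654
step 33 , θ: 0.91637 0.94458 , qd: 1.95464 1.18864 , eef: 0.25564 0.19981 0.31085 , τ: -4.20890 -1.50448
step 34 , θ: 0.94579 0.96233 , qd: 1.96895 1.18006 , eef: 0.26294 0.19973 0.30316 , τ: -4.27061 -1.52074
step 35 , θ: 0.97541 0.97996 , qd: 1.97984 1.17108 , eef: 0.27017 0.19930 0.29538 , τ: -4.32793 -1.53531
step 36 , θ: 1.00516 0.99746 , qd: 1.98734 1.16168 , eef: 0.27731 0.19853 0.28754 , τ: -4.38058 -1.54818
step 37 , θ: 1.03500 1.01480 , qd: 1.99148 1.15183 , eef: 0.28433 0.19742 0.27964 , τ: -4.42831 -1.55936
step 38 , θ: 1.06488 1.03200 , qd: 1.99229 1.14150 , eef: 0.29122 0.19597 0.27171 , τ: -4.47089 -1.56888
step 39 , θ: 1.09475 1.04904 , qd: 1.98985 1.13069 , eef: 0.29796 0.19419 0.26377 , τ: -4.50813 -1.57676
step 40 , θ: 1.12456 1.06592 , qd: 1.98423 1.11939 , eef: 0.30452 0.19209 0.25583 , τ: -4.53990 -1.58303
step 41 , θ: 1.15425 1.08262 , qd: 1.97552 1.10760 , eef: 0.31090 0.18969 0.24792 , τ: -4.56609 -1.58775
step 42 , θ: 1.18380 1.09914 , qd: 1.96381 1.09535 , eef: 0.31707 0.18699 0.24006 , τ: -4.58661 -1.59097
step 43 , θ: 1.21315 1.11548 , qd: 1.94923 1.08263 , eef: 0.32304 0.18401 0.23225 , τ: -4.60146 -1.59275
step 44 , θ: 1.24226 1.13162 , qd: 1.93191 1.06948 , eef: 0.32878 0.18077 0.22453 , τ: -4.61063 -1.59317
step 45 , θ: 1.27109 1.14756 , qd: 1.91197 1.05592 , eef: 0.33428 0.17729 0.21690 , τ: -4.61419 -1.59230
step 46 , θ: 1.29961 1.16330 , qd: 1.88958 1.04198 , eef: 0.33955 0.17358 0.20938 , τ: -4.61222 -1.59023
step 47 , θ: 1.32777 1.17882 , qd: 1.86489 1.02770 , eef: 0.34456 0.16968 0.20198 , τ: -4.60484 -1.58705
step 48 , θ: 1.35554 1.19413 , qd: 1.83805 1.01312 , eef: 0.34933 0.16558 0.19472 , τ: -4.59223 -1.58284
step 49 , θ: 1.38290 1.20922 , qd: 1.80925 0.99828 , eef: 0.35385 0.16133 0.18760 , τ: -4.57457 -1.57771
step 50 , θ: 1.40981 1.22408 , qd: 1.77865 0.98321 , eef: 0.35811 0.15693 0.18064 , τ: -4.55209 -1.57174
step 51 , θ: 1.43626 1.23872 , qd: 1.74643 0.96796 , eef: 0.36212 0.15241 0.17385 , τ: -4.52502 -1.56502
step 52 , θ: 1.46220 1.25313 , qd: 1.71276 0.95257 , eef: 0.36588 0.14779 0.16723 , τ: -4.49363 -1.55765
step 53 , θ: 1.48764 1.26731 , qd: 1.67782 0.93709 , eef: 0.36939 0.14308 0.16078 , τ: -4.45821 -1.54972
step 54 , θ: 1.51254 1.28125 , qd: 1.64178 0.92155 , eef: 0.37266 0.13832 0.15452 , τ: -4.41906 -1.54131
step 55 , θ: 1.53689 1.29496 , qd: 1.60480 0.90598 , eef: 0.37570 0.13351 0.14844 , τ: -4.37646 -1.53251
step 56 , θ: 1.56069 1.30844 , qd: 1.56706 0.89044 , eef: 0.37851 0.12867 0.14255 , τ: -4.33075 -1.52340
step 57 , θ: 1.58391 1.32168 , qd: 1.52871 0.87495 , eef: 0.38109 0.12382 0.13685 , τ: -4.28223 -1.51404
step 58 , θ: 1.60655 1.33469 , qd: 1.48989 0.85954 , eef: 0.38346 0.11898 0.13134
any joint saturated: no


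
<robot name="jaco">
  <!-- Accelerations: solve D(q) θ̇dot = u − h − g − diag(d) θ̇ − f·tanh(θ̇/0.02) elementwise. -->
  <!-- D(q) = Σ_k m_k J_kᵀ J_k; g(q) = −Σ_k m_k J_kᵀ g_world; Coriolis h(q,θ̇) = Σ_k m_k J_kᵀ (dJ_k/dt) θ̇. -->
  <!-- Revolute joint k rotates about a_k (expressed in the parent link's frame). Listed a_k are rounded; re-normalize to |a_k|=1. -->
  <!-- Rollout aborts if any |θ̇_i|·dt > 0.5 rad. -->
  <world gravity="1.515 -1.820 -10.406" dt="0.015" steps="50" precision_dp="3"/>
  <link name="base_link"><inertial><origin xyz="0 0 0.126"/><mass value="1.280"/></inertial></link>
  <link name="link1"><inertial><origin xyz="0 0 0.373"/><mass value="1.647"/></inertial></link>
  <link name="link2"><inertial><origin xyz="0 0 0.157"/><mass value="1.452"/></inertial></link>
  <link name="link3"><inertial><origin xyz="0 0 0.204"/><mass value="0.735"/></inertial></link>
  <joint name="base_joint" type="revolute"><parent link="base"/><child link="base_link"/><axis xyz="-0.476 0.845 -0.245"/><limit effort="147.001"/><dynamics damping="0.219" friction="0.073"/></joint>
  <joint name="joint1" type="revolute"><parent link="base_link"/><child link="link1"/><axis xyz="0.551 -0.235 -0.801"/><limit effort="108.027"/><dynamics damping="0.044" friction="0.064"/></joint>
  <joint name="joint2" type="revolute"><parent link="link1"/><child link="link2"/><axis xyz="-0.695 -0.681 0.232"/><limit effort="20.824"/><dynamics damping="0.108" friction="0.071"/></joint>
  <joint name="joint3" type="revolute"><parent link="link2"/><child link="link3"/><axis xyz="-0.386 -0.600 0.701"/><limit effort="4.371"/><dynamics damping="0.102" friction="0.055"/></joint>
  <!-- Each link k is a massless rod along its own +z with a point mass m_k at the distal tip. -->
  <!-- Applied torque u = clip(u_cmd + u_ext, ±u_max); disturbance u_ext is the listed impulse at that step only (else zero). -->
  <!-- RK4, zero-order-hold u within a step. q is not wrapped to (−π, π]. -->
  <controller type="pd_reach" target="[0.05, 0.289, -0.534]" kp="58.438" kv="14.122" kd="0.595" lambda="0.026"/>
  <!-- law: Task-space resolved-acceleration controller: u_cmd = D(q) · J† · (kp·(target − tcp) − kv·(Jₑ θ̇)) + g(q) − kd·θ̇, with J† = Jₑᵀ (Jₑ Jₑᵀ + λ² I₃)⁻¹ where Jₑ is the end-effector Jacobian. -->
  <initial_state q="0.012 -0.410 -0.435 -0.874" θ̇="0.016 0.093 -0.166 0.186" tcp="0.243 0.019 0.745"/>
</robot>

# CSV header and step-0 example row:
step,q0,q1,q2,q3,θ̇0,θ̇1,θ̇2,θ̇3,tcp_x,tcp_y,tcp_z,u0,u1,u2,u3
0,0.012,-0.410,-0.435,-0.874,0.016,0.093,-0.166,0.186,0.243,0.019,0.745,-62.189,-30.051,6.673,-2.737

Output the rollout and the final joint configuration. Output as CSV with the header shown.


step,q0,q1,q2,q3,θ̇0,θ̇1,θ̇2,θ̇3,tcp_x,tcp_y,tcp_z,u0,u1,u2,u3
1,-0.007,-0.442,-0.472,-0.902,-2.451,-4.251,-4.657,-3.789,0.242,0.020,0.737,-43.233,-21.933,7.356,0.255
2,-0.054,-0.523,-0.566,-0.951,-3.736,-6.402,-7.751,-2.781,0.237,0.026,0.717,-24.816,-15.814,5.472,-0.370
3,-0.112,-0.625,-0.687,-1.004,-4.017,-7.167,-8.265,-4.217,0.228,0.036,0.690,-5.381,-12.837,2.920,0.698
4,-0.172,-0.734,-0.816,-1.055,-3.906,-7.422,-8.939,-2.682,0.215,0.049,0.659,5.998,-9.073,1.396,-0.115
5,-0.227,-0.846,-0.947,-1.100,-3.457,-7.468,-8.566,-3.208,0.200,0.063,0.626,15.711,-6.744,0.410,0.543
6,-0.274,-0.958,-1.075,-1.140,-2.906,-7.501,-8.484,-2.247,0.183,0.079,0.592,19.860,-3.939,0.167,0.211
7,-0.313,-1.071,-1.199,-1.175,-2.231,-7.582,-8.037,-2.293,0.167,0.095,0.556,22.704,-1.830,0.211,0.542
8,-0.341,-1.185,-1.317,-1.205,-1.497,-7.737,-7.694,-1.853,0.152,0.110,0.521,22.725,0.341,0.467,0.486
9,-0.357,-1.303,-1.429,-1.232,-0.684,-7.982,-7.232,-1.763,0.138,0.126,0.485,21.624,2.241,0.714,0.597
10,-0.361,-1.425,-1.534,-1.257,0.205,-8.316,-6.753,-1.622,0.127,0.143,0.449,19.041,4.061,0.847,0.585
11,-0.351,-1.553,-1.631,-1.281,1.186,-8.736,-6.199,-1.614,0.117,0.159,0.413,15.456,5.733,0.757,0.573
12,-0.325,-1.687,-1.719,-1.305,2.277,-9.231,-5.573,-1.688,0.109,0.176,0.377,10.892,7.253,0.373,0.520
13,-0.282,-1.829,-1.798,-1.330,3.493,-9.778,-4.861,-1.839,0.104,0.195,0.340,5.611,8.579,-0.347,0.429
14,-0.220,-1.980,-1.865,-1.358,4.824,-10.330,-4.054,-2.004,0.100,0.214,0.302,0.113,9.686,-1.400,0.270
15,-0.138,-2.138,-1.919,-1.388,6.195,-10.776,-3.131,-2.012,0.098,0.235,0.262,-4.643,10.615,-2.721,-0.036
16,-0.036,-2.301,-1.958,-1.414,7.348,-10.838,-2.031,-1.453,0.096,0.255,0.220,-7.196,11.541,-4.180,-0.692
17,0.078,-2.459,-1.979,-1.426,7.711,-9.947,-0.674,0.293,0.092,0.275,0.174,-5.993,12.711,-5.571,-1.984
18,0.190,-2.594,-1.978,-1.408,6.958,-7.870,0.717,2.731,0.084,0.291,0.128,-0.906,14.216,-6.527,-3.468
19,0.289,-2.697,-1.960,-1.363,6.024,-5.703,1.647,3.626,0.071,0.304,0.086,5.636,16.001,-6.822,-3.763
20,0.376,-2.771,-1.932,-1.312,5.574,-4.106,1.997,3.246,0.056,0.314,0.051,10.887,17.430,-6.558,-3.231
21,0.460,-2.823,-1.902,-1.266,5.495,-2.893,1.945,2.877,0.041,0.321,0.021,13.829,17.839,-5.944,-2.774
22,0.544,-2.860,-1.874,-1.227,5.708,-1.980,1.771,2.324,0.028,0.326,-0.003,14.900,17.329,-5.165,-2.241
23,0.632,-2.884,-1.849,-1.195,6.056,-1.224,1.561,1.862,0.018,0.330,-0.024,14.153,15.806,-4.298,-1.806
24,0.725,-2.897,-1.827,-1.171,6.457,-0.581,1.411,1.337,0.010,0.333,-0.044,11.922,13.404,-3.414,-1.355
25,0.825,-2.901,-1.807,-1.153,6.814,0.007,1.328,0.868,0.006,0.335,-0.062,8.317,10.127,-2.542,-0.964
26,0.929,-2.897,-1.787,-1.143,7.064,0.552,1.332,0.402,0.004,0.336,-0.081,3.721,6.167,-1.723,-0.597
27,1.035,-2.885,-1.767,-1.139,7.121,1.107,1.406,0.078,0.003,0.336,-0.101,-1.556,1.611,-0.992,-0.336
28,1.141,-2.864,-1.745,-1.138,6.943,1.679,1.541,-0.084,0.003,0.335,-0.122,-6.984,-3.249,-0.393,-0.186
29,1.242,-2.834,-1.721,-1.139,6.523,2.257,1.718,-0.074,0.004,0.334,-0.144,-12.024,-8.051,0.046,-0.144
30,1.335,-2.797,-1.693,-1.140,5.925,2.784,1.941,-0.067,0.006,0.333,-0.167,-16.116,-12.322,0.310,-0.087
31,1.419,-2.752,-1.663,-1.141,5.219,3.216,2.151,0.021,0.007,0.331,-0.191,-19.162,-15.829,0.434,-0.073
32,1.492,-2.701,-1.629,-1.141,4.508,3.498,2.317,0.109,0.009,0.329,-0.216,-21.141,-18.383,0.468,-0.058
33,1.554,-2.648,-1.593,-1.140,3.879,3.598,2.432,0.078,0.011,0.326,-0.240,-22.197,-19.968,0.461,0.029
34,1.608,-2.594,-1.557,-1.137,3.318,3.580,2.421,0.254,0.013,0.324,-0.264,-22.762,-20.882,0.465,-0.034
35,1.655,-2.542,-1.521,-1.134,2.883,3.424,2.393,0.173,0.016,0.321,-0.286,-22.766,-21.119,0.477,0.061
36,1.695,-2.492,-1.486,-1.130,2.499,3.232,2.262,0.322,0.019,0.317,-0.307,-22.623,-21.044,0.517,-0.009
37,1.730,-2.445,-1.452,-1.126,2.205,2.978,2.156,0.208,0.021,0.313,-0.327,-22.181,-20.632,0.558,0.087
38,1.761,-2.402,-1.421,-1.122,1.930,2.743,1.973,0.349,0.023,0.309,-0.345,-21.757,-20.131,0.612,0.007
39,1.789,-2.363,-1.393,-1.118,1.720,2.485,1.851,0.211,0.026,0.305,-0.361,-21.148,-19.480,0.651,0.107
40,1.813,-2.327,-1.366,-1.114,1.513,2.264,1.663,0.348,0.028,0.301,-0.376,-20.635,-18.843,0.693,0.018
41,1.834,-2.295,-1.342,-1.110,1.356,2.033,1.555,0.194,0.030,0.297,-0.390,-19.991,-18.151,0.709,0.119
42,1.853,-2.266,-1.320,-1.106,1.195,1.844,1.384,0.331,0.032,0.293,-0.402,-19.482,-17.513,0.728,0.022
43,1.870,-2.240,-1.300,-1.102,1.077,1.648,1.301,0.169,0.033,0.290,-0.413,-18.865,-16.867,0.719,0.122
44,1.886,-2.216,-1.282,-1.098,0.949,1.492,1.152,0.307,0.035,0.286,-0.423,-18.402,-16.285,0.715,0.019
45,1.899,-2.195,-1.265,-1.095,0.859,1.330,1.096,0.141,0.036,0.283,-0.432,-17.841,-15.718,0.686,0.117
46,1.911,-2.176,-1.249,-1.092,0.757,1.205,0.968,0.283,0.037,0.280,-0.440,-17.441,-15.212,0.667,0.009
47,1.922,-2.159,-1.235,-1.089,0.689,1.072,0.934,0.114,0.038,0.277,-0.447,-16.946,-14.730,0.625,0.107
48,1.932,-2.144,-1.222,-1.086,0.606,0.973,0.823,0.260,0.039,0.275,-0.454,-16.613,-14.302,0.597,-0.006
49,1.941,-2.130,-1.210,-1.084,0.555,0.864,0.808,0.090,0.040,0.273,-0.459,-16.183,-13.902,0.549,0.092
50,1.948,-2.117,-1.198,-1.081,0.488,0.786,0.710,0.241,0.041,0.271,-0.465,,,,
# final q (rad): 1.948 -2.117 -1.198 -1.081
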